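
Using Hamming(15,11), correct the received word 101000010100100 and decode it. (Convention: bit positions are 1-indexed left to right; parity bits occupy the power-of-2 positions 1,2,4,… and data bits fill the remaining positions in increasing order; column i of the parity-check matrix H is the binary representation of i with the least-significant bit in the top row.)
Syndrome s = H · r^T (mod 2), r = 101000010100100:
  s[0] = (101010101010101)·(101000010100100) mod 2 = 1+0+1+0+0+0+0+0+0+0+0+0+1+0+0 mod 2 = 1
  s[1] = (011001100110011)·(101000010100100) mod 2 = 0+0+1+0+0+0+0+0+0+1+0+0+0+0+0 mod 2 = 0
  s[2] = (000111100001111)·(101000010100100) mod 2 = 0+0+0+0+0+0+0+0+0+0+0+0+1+0+0 mod 2 = 1
  s[3] = (000000011111111)·(101000010100100) mod 2 = 0+0+0+0+0+0+0+1+0+1+0+0+1+0+0 mod 2 = 1
Syndrome = 1011
Column 13 of H equals this syndrome → error at bit 13 (1-indexed).
Flip bit 13: 101000010100100 → 101000010100000
Extract data bits at positions {3,5,6,7,9,10,11,12,13,14,15}: 10000100000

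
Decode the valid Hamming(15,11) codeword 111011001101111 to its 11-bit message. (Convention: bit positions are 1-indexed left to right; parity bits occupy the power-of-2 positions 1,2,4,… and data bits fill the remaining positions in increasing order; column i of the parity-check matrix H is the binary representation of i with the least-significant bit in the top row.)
Parity bits occupy power-of-2 positions; data bits are at positions {3,5,6,7,9,10,11,12,13,14,15} (1-indexed).
Extract: c[3]=1 c[5]=1 c[6]=1 c[7]=0 c[9]=1 c[10]=1 c[11]=0 c[12]=1 c[13]=1 c[14]=1 c[15]=1
Data = 11101101111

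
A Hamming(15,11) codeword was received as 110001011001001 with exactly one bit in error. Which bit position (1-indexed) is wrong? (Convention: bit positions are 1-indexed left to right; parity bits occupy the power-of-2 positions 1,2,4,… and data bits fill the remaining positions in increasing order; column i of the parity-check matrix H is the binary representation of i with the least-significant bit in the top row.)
Syndrome s = H · r^T (mod 2), r = 110001011001001:
  s[0] = (101010101010101)·(110001011001001) mod 2 = 1+0+0+0+0+0+0+0+1+0+0+0+0+0+1 mod 2 = 1
  s[1] = (011001100110011)·(110001011001001) mod 2 = 0+1+0+0+0+1+0+0+0+0+0+0+0+0+1 mod 2 = 1
  s[2] = (000111100001111)·(110001011001001) mod 2 = 0+0+0+0+0+1+0+0+0+0+0+1+0+0+1 mod 2 = 1
  s[3] = (000000011111111)·(110001011001001) mod 2 = 0+0+0+0+0+0+0+1+1+0+0+1+0+0+1 mod 2 = 0
Syndrome = 1110
Column i of H is the binary representation of i, so the syndrome is the binary index of the flipped bit.
Read s = 1110 with s[0] as LSB: 1·2^0 + 1·2^1 + 1·2^2 + 0·2^3 = 7.
Error is at bit position 7.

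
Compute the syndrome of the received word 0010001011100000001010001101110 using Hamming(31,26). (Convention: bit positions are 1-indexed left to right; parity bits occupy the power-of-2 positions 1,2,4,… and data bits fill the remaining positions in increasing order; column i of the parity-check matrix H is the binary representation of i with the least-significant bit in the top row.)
Syndrome s = H · r^T (mod 2), r = 0010001011100000001010001101110:
  s[0] = (1010101010101010101010101010101)·(0010001011100000001010001101110) mod 2 = 0+0+1+0+0+0+1+0+1+0+1+0+0+0+0+0+0+0+1+0+1+0+0+0+1+0+0+0+1+0+0 mod 2 = 0
  s[1] = (0110011001100110011001100110011)·(0010001011100000001010001101110) mod 2 = 0+0+1+0+0+0+1+0+0+1+1+0+0+0+0+0+0+0+1+0+0+0+0+0+0+1+0+0+0+1+0 mod 2 = 1
  s[2] = (0001111000011110000111100001111)·(0010001011100000001010001101110) mod 2 = 0+0+0+0+0+0+1+0+0+0+0+0+0+0+0+0+0+0+0+0+1+0+0+0+0+0+0+1+1+1+0 mod 2 = 1
  s[3] = (0000000111111110000000011111111)·(0010001011100000001010001101110) mod 2 = 0+0+0+0+0+0+0+0+1+1+1+0+0+0+0+0+0+0+0+0+0+0+0+0+1+1+0+1+1+1+0 mod 2 = 0
  s[4] = (0000000000000001111111111111111)·(0010001011100000001010001101110) mod 2 = 0+0+0+0+0+0+0+0+0+0+0+0+0+0+0+0+0+0+1+0+1+0+0+0+1+1+0+1+1+1+0 mod 2 = 1
Syndrome = 01101
Non-zero syndrome: error at position 22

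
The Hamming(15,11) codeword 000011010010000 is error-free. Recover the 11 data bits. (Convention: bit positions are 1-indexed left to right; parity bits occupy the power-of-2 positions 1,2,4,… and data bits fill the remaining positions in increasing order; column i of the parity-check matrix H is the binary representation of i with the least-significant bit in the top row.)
Parity bits occupy power-of-2 positions; data bits are at positions {3,5,6,7,9,10,11,12,13,14,15} (1-indexed).
Extract: c[3]=0 c[5]=1 c[6]=1 c[7]=0 c[9]=0 c[10]=0 c[11]=1 c[12]=0 c[13]=0 c[14]=0 c[15]=0
Data = 01100010000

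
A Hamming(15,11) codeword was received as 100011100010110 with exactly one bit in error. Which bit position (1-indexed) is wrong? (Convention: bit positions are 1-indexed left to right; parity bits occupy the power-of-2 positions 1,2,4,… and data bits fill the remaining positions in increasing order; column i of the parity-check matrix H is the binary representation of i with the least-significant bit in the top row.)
Syndrome s = H · r^T (mod 2), r = 100011100010110:
  s[0] = (101010101010101)·(100011100010110) mod 2 = 1+0+0+0+1+0+1+0+0+0+1+0+1+0+0 mod 2 = 1
  s[1] = (011001100110011)·(100011100010110) mod 2 = 0+0+0+0+0+1+1+0+0+0+1+0+0+1+0 mod 2 = 0
  s[2] = (000111100001111)·(100011100010110) mod 2 = 0+0+0+0+1+1+1+0+0+0+0+0+1+1+0 mod 2 = 1
  s[3] = (000000011111111)·(100011100010110) mod 2 = 0+0+0+0+0+0+0+0+0+0+1+0+1+1+0 mod 2 = 1
Syndrome = 1011
Column i of H is the binary representation of i, so the syndrome is the binary index of the flipped bit.
Read s = 1011 with s[0] as LSB: 1·2^0 + 0·2^1 + 1·2^2 + 1·2^3 = 13.
Error is at bit position 13.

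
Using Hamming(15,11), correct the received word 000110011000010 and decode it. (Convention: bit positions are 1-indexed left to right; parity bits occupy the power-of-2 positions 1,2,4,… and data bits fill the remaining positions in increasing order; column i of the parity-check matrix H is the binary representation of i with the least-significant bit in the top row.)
Syndrome s = H · r^T (mod 2), r = 000110011000010:
  s[0] = (101010101010101)·(000110011000010) mod 2 = 0+0+0+0+1+0+0+0+1+0+0+0+0+0+0 mod 2 = 0
  s[1] = (011001100110011)·(000110011000010) mod 2 = 0+0+0+0+0+0+0+0+0+0+0+0+0+1+0 mod 2 = 1
  s[2] = (000111100001111)·(000110011000010) mod 2 = 0+0+0+1+1+0+0+0+0+0+0+0+0+1+0 mod 2 = 1
  s[3] = (000000011111111)·(000110011000010) mod 2 = 0+0+0+0+0+0+0+1+1+0+0+0+0+1+0 mod 2 = 1
Syndrome = 0111
Column 14 of H equals this syndrome → error at bit 14 (1-indexed).
Flip bit 14: 000110011000010 → 000110011000000
Extract data bits at positions {3,5,6,7,9,10,11,12,13,14,15}: 01001000000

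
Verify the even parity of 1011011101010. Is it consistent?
Sum of all bits: 1+0+1+1+0+1+1+1+0+1+0+1+0 = 8; 8 mod 2 = 0. Result is 0 → valid parity.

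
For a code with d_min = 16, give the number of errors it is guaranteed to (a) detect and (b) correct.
(a) Detection requires d_min ≥ e+1, so e ≤ d_min − 1 = 15.
(b) Correction requires d_min ≥ 2t+1, so t ≤ ⌊(d_min − 1)/2⌋ = ⌊15/2⌋ = 7.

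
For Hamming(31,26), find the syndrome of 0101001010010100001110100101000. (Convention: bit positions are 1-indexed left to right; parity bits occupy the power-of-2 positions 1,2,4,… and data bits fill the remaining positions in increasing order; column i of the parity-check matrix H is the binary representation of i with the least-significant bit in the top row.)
Syndrome s = H · r^T (mod 2), r = 0101001010010100001110100101000:
  s[0] = (1010101010101010101010101010101)·(0101001010010100001110100101000) mod 2 = 0+0+0+0+0+0+1+0+1+0+0+0+0+0+0+0+0+0+1+0+1+0+1+0+0+0+0+0+0+0+0 mod 2 = 1
  s[1] = (0110011001100110011001100110011)·(0101001010010100001110100101000) mod 2 = 0+1+0+0+0+0+1+0+0+0+0+0+0+1+0+0+0+0+1+0+0+0+1+0+0+1+0+0+0+0+0 mod 2 = 0
  s[2] = (0001111000011110000111100001111)·(0101001010010100001110100101000) mod 2 = 0+0+0+1+0+0+1+0+0+0+0+1+0+1+0+0+0+0+0+1+1+0+1+0+0+0+0+1+0+0+0 mod 2 = 0
  s[3] = (0000000111111110000000011111111)·(0101001010010100001110100101000) mod 2 = 0+0+0+0+0+0+0+0+1+0+0+1+0+1+0+0+0+0+0+0+0+0+0+0+0+1+0+1+0+0+0 mod 2 = 1
  s[4] = (0000000000000001111111111111111)·(0101001010010100001110100101000) mod 2 = 0+0+0+0+0+0+0+0+0+0+0+0+0+0+0+0+0+0+1+1+1+0+1+0+0+1+0+1+0+0+0 mod 2 = 0
Syndrome = 10010
Non-zero syndrome: error at position 9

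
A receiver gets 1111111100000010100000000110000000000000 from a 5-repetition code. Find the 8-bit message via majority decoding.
Split into 5-bit blocks and majority-vote each:
  block 1 = 11111: 5 ones, 0 zeros → 1
  block 2 = 11100: 3 ones, 2 zeros → 1
  block 3 = 00001: 1 ones, 4 zeros → 0
  block 4 = 01000: 1 ones, 4 zeros → 0
  block 5 = 00000: 0 ones, 5 zeros → 0
  block 6 = 11000: 2 ones, 3 zeros → 0
  block 7 = 00000: 0 ones, 5 zeros → 0
  block 8 = 00000: 0 ones, 5 zeros → 0
Decoded = 11000000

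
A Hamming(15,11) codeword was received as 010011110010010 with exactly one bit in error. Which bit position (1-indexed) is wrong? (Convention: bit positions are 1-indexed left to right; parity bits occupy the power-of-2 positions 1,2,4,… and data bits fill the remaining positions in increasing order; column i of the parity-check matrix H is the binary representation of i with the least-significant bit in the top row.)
Syndrome s = H · r^T (mod 2), r = 010011110010010:
  s[0] = (101010101010101)·(010011110010010) mod 2 = 0+0+0+0+1+0+1+0+0+0+1+0+0+0+0 mod 2 = 1
  s[1] = (011001100110011)·(010011110010010) mod 2 = 0+1+0+0+0+1+1+0+0+0+1+0+0+1+0 mod 2 = 1
  s[2] = (000111100001111)·(010011110010010) mod 2 = 0+0+0+0+1+1+1+0+0+0+0+0+0+1+0 mod 2 = 0
  s[3] = (000000011111111)·(010011110010010) mod 2 = 0+0+0+0+0+0+0+1+0+0+1+0+0+1+0 mod 2 = 1
Syndrome = 1101
Column i of H is the binary representation of i, so the syndrome is the binary index of the flipped bit.
Read s = 1101 with s[0] as LSB: 1·2^0 + 1·2^1 + 0·2^2 + 1·2^3 = 11.
Error is at bit position 11.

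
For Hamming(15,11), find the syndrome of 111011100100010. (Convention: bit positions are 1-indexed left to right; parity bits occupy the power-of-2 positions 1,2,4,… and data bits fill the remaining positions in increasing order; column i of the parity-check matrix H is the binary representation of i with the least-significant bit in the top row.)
Syndrome s = H · r^T (mod 2), r = 111011100100010:
  s[0] = (101010101010101)·(111011100100010) mod 2 = 1+0+1+0+1+0+1+0+0+0+0+0+0+0+0 mod 2 = 0
  s[1] = (011001100110011)·(111011100100010) mod 2 = 0+1+1+0+0+1+1+0+0+1+0+0+0+1+0 mod 2 = 0
  s[2] = (000111100001111)·(111011100100010) mod 2 = 0+0+0+0+1+1+1+0+0+0+0+0+0+1+0 mod 2 = 0
  s[3] = (000000011111111)·(111011100100010) mod 2 = 0+0+0+0+0+0+0+0+0+1+0+0+0+1+0 mod 2 = 0
Syndrome = 0000
s = 0: no error detected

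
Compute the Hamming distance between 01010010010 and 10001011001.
XOR = 11011001011, count of 1s = 7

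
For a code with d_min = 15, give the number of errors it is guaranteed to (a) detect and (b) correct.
(a) Detection requires d_min ≥ e+1, so e ≤ d_min − 1 = 14.
(b) Correction requires d_min ≥ 2t+1, so t ≤ ⌊(d_min − 1)/2⌋ = ⌊14/2⌋ = 7.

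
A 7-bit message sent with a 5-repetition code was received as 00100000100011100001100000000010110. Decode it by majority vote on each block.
Split into 5-bit blocks and majority-vote each:
  block 1 = 00100: 1 ones, 4 zeros → 0
  block 2 = 00010: 1 ones, 4 zeros → 0
  block 3 = 00111: 3 ones, 2 zeros → 1
  block 4 = 00001: 1 ones, 4 zeros → 0
  block 5 = 10000: 1 ones, 4 zeros → 0
  block 6 = 00000: 0 ones, 5 zeros → 0
  block 7 = 10110: 3 ones, 2 zeros → 1
Decoded = 0010001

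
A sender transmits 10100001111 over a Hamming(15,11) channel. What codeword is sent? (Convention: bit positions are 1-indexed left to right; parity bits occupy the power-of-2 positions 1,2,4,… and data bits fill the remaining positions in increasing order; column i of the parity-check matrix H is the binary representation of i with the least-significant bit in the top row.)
Codeword c = d · G (mod 2), d = 10100001111:
  c[0] = d·G[:,0] = (10100001111)·(11011010101) mod 2 = 1+0+0+0+0+0+0+0+1+0+1 mod 2 = 1
  c[1] = d·G[:,1] = (10100001111)·(10110110011) mod 2 = 1+0+1+0+0+0+0+0+0+1+1 mod 2 = 0
  c[2] = d·G[:,2] = (10100001111)·(10000000000) mod 2 = 1+0+0+0+0+0+0+0+0+0+0 mod 2 = 1
  c[3] = d·G[:,3] = (10100001111)·(01110001111) mod 2 = 0+0+1+0+0+0+0+1+1+1+1 mod 2 = 1
  c[4] = d·G[:,4] = (10100001111)·(01000000000) mod 2 = 0+0+0+0+0+0+0+0+0+0+0 mod 2 = 0
  c[5] = d·G[:,5] = (10100001111)·(00100000000) mod 2 = 0+0+1+0+0+0+0+0+0+0+0 mod 2 = 1
  c[6] = d·G[:,6] = (10100001111)·(00010000000) mod 2 = 0+0+0+0+0+0+0+0+0+0+0 mod 2 = 0
  c[7] = d·G[:,7] = (10100001111)·(00001111111) mod 2 = 0+0+0+0+0+0+0+1+1+1+1 mod 2 = 0
  c[8] = d·G[:,8] = (10100001111)·(00001000000) mod 2 = 0+0+0+0+0+0+0+0+0+0+0 mod 2 = 0
  c[9] = d·G[:,9] = (10100001111)·(00000100000) mod 2 = 0+0+0+0+0+0+0+0+0+0+0 mod 2 = 0
  c[10] = d·G[:,10] = (10100001111)·(00000010000) mod 2 = 0+0+0+0+0+0+0+0+0+0+0 mod 2 = 0
  c[11] = d·G[:,11] = (10100001111)·(00000001000) mod 2 = 0+0+0+0+0+0+0+1+0+0+0 mod 2 = 1
  c[12] = d·G[:,12] = (10100001111)·(00000000100) mod 2 = 0+0+0+0+0+0+0+0+1+0+0 mod 2 = 1
  c[13] = d·G[:,13] = (10100001111)·(00000000010) mod 2 = 0+0+0+0+0+0+0+0+0+1+0 mod 2 = 1
  c[14] = d·G[:,14] = (10100001111)·(00000000001) mod 2 = 0+0+0+0+0+0+0+0+0+0+1 mod 2 = 1
Codeword = 101101000001111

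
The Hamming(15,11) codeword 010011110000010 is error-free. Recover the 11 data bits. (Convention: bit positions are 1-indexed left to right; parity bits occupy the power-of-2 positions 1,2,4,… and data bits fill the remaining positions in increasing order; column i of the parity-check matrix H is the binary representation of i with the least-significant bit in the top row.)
Parity bits occupy power-of-2 positions; data bits are at positions {3,5,6,7,9,10,11,12,13,14,15} (1-indexed).
Extract: c[3]=0 c[5]=1 c[6]=1 c[7]=1 c[9]=0 c[10]=0 c[11]=0 c[12]=0 c[13]=0 c[14]=1 c[15]=0
Data = 01110000010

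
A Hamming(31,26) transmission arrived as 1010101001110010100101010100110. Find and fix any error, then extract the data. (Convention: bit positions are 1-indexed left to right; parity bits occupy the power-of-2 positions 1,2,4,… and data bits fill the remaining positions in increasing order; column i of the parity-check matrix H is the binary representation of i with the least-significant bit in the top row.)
Syndrome s = H · r^T (mod 2), r = 1010101001110010100101010100110:
  s[0] = (1010101010101010101010101010101)·(1010101001110010100101010100110) mod 2 = 1+0+1+0+1+0+1+0+0+0+1+0+0+0+1+0+1+0+0+0+0+0+0+0+0+0+0+0+1+0+0 mod 2 = 0
  s[1] = (0110011001100110011001100110011)·(1010101001110010100101010100110) mod 2 = 0+0+1+0+0+0+1+0+0+1+1+0+0+0+1+0+0+0+0+0+0+1+0+0+0+1+0+0+0+1+0 mod 2 = 0
  s[2] = (0001111000011110000111100001111)·(1010101001110010100101010100110) mod 2 = 0+0+0+0+1+0+1+0+0+0+0+1+0+0+1+0+0+0+0+1+0+1+0+0+0+0+0+0+1+1+0 mod 2 = 0
  s[3] = (0000000111111110000000011111111)·(1010101001110010100101010100110) mod 2 = 0+0+0+0+0+0+0+0+0+1+1+1+0+0+1+0+0+0+0+0+0+0+0+1+0+1+0+0+1+1+0 mod 2 = 0
  s[4] = (0000000000000001111111111111111)·(1010101001110010100101010100110) mod 2 = 0+0+0+0+0+0+0+0+0+0+0+0+0+0+0+0+1+0+0+1+0+1+0+1+0+1+0+0+1+1+0 mod 2 = 1
Syndrome = 00001
Column 16 of H equals this syndrome → error at bit 16 (1-indexed).
Flip bit 16: 1010101001110010100101010100110 → 1010101001110011100101010100110
Extract data bits at positions {3,5,6,7,9,10,11,12,13,14,15,17,18,19,20,21,22,23,24,25,26,27,28,29,30,31}: 11010111001100101010100110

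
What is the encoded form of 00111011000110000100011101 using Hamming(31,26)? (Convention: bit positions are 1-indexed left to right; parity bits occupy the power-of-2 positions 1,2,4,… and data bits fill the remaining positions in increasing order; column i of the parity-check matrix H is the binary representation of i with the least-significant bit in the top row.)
Codeword c = d · G (mod 2), d = 00111011000110000100011101:
  c[0] = d·G[:,0] = (00111011000110000100011101)·(11011010101101010101010101) mod 2 = 0+0+0+1+1+0+1+0+0+0+0+1+0+0+0+0+0+1+0+0+0+1+0+1+0+1 mod 2 = 0
  c[1] = d·G[:,1] = (00111011000110000100011101)·(10110110011011001100110011) mod 2 = 0+0+1+1+0+0+1+0+0+0+0+0+1+0+0+0+0+1+0+0+0+1+0+0+0+1 mod 2 = 1
  c[2] = d·G[:,2] = (00111011000110000100011101)·(10000000000000000000000000) mod 2 = 0+0+0+0+0+0+0+0+0+0+0+0+0+0+0+0+0+0+0+0+0+0+0+0+0+0 mod 2 = 0
  c[3] = d·G[:,3] = (00111011000110000100011101)·(01110001111000111100001111) mod 2 = 0+0+1+1+0+0+0+1+0+0+0+0+0+0+0+0+0+1+0+0+0+0+1+1+0+1 mod 2 = 1
  c[4] = d·G[:,4] = (00111011000110000100011101)·(01000000000000000000000000) mod 2 = 0+0+0+0+0+0+0+0+0+0+0+0+0+0+0+0+0+0+0+0+0+0+0+0+0+0 mod 2 = 0
  c[5] = d·G[:,5] = (00111011000110000100011101)·(00100000000000000000000000) mod 2 = 0+0+1+0+0+0+0+0+0+0+0+0+0+0+0+0+0+0+0+0+0+0+0+0+0+0 mod 2 = 1
  c[6] = d·G[:,6] = (00111011000110000100011101)·(00010000000000000000000000) mod 2 = 0+0+0+1+0+0+0+0+0+0+0+0+0+0+0+0+0+0+0+0+0+0+0+0+0+0 mod 2 = 1
  c[7] = d·G[:,7] = (00111011000110000100011101)·(00001111111000000011111111) mod 2 = 0+0+0+0+1+0+1+1+0+0+0+0+0+0+0+0+0+0+0+0+0+1+1+1+0+1 mod 2 = 1
  c[8] = d·G[:,8] = (00111011000110000100011101)·(00001000000000000000000000) mod 2 = 0+0+0+0+1+0+0+0+0+0+0+0+0+0+0+0+0+0+0+0+0+0+0+0+0+0 mod 2 = 1
  c[9] = d·G[:,9] = (00111011000110000100011101)·(00000100000000000000000000) mod 2 = 0+0+0+0+0+0+0+0+0+0+0+0+0+0+0+0+0+0+0+0+0+0+0+0+0+0 mod 2 = 0
  c[10] = d·G[:,10] = (00111011000110000100011101)·(00000010000000000000000000) mod 2 = 0+0+0+0+0+0+1+0+0+0+0+0+0+0+0+0+0+0+0+0+0+0+0+0+0+0 mod 2 = 1
  c[11] = d·G[:,11] = (00111011000110000100011101)·(00000001000000000000000000) mod 2 = 0+0+0+0+0+0+0+1+0+0+0+0+0+0+0+0+0+0+0+0+0+0+0+0+0+0 mod 2 = 1
  c[12] = d·G[:,12] = (00111011000110000100011101)·(00000000100000000000000000) mod 2 = 0+0+0+0+0+0+0+0+0+0+0+0+0+0+0+0+0+0+0+0+0+0+0+0+0+0 mod 2 = 0
  c[13] = d·G[:,13] = (00111011000110000100011101)·(00000000010000000000000000) mod 2 = 0+0+0+0+0+0+0+0+0+0+0+0+0+0+0+0+0+0+0+0+0+0+0+0+0+0 mod 2 = 0
  c[14] = d·G[:,14] = (00111011000110000100011101)·(00000000001000000000000000) mod 2 = 0+0+0+0+0+0+0+0+0+0+0+0+0+0+0+0+0+0+0+0+0+0+0+0+0+0 mod 2 = 0
  c[15] = d·G[:,15] = (00111011000110000100011101)·(00000000000111111111111111) mod 2 = 0+0+0+0+0+0+0+0+0+0+0+1+1+0+0+0+0+1+0+0+0+1+1+1+0+1 mod 2 = 1
  c[16] = d·G[:,16] = (00111011000110000100011101)·(00000000000100000000000000) mod 2 = 0+0+0+0+0+0+0+0+0+0+0+1+0+0+0+0+0+0+0+0+0+0+0+0+0+0 mod 2 = 1
  c[17] = d·G[:,17] = (00111011000110000100011101)·(00000000000010000000000000) mod 2 = 0+0+0+0+0+0+0+0+0+0+0+0+1+0+0+0+0+0+0+0+0+0+0+0+0+0 mod 2 = 1
  c[18] = d·G[:,18] = (00111011000110000100011101)·(00000000000001000000000000) mod 2 = 0+0+0+0+0+0+0+0+0+0+0+0+0+0+0+0+0+0+0+0+0+0+0+0+0+0 mod 2 = 0
  c[19] = d·G[:,19] = (00111011000110000100011101)·(00000000000000100000000000) mod 2 = 0+0+0+0+0+0+0+0+0+0+0+0+0+0+0+0+0+0+0+0+0+0+0+0+0+0 mod 2 = 0
  c[20] = d·G[:,20] = (00111011000110000100011101)·(00000000000000010000000000) mod 2 = 0+0+0+0+0+0+0+0+0+0+0+0+0+0+0+0+0+0+0+0+0+0+0+0+0+0 mod 2 = 0
  c[21] = d·G[:,21] = (00111011000110000100011101)·(00000000000000001000000000) mod 2 = 0+0+0+0+0+0+0+0+0+0+0+0+0+0+0+0+0+0+0+0+0+0+0+0+0+0 mod 2 = 0
  c[22] = d·G[:,22] = (00111011000110000100011101)·(00000000000000000100000000) mod 2 = 0+0+0+0+0+0+0+0+0+0+0+0+0+0+0+0+0+1+0+0+0+0+0+0+0+0 mod 2 = 1
  c[23] = d·G[:,23] = (00111011000110000100011101)·(00000000000000000010000000) mod 2 = 0+0+0+0+0+0+0+0+0+0+0+0+0+0+0+0+0+0+0+0+0+0+0+0+0+0 mod 2 = 0
  c[24] = d·G[:,24] = (00111011000110000100011101)·(00000000000000000001000000) mod 2 = 0+0+0+0+0+0+0+0+0+0+0+0+0+0+0+0+0+0+0+0+0+0+0+0+0+0 mod 2 = 0
  c[25] = d·G[:,25] = (00111011000110000100011101)·(00000000000000000000100000) mod 2 = 0+0+0+0+0+0+0+0+0+0+0+0+0+0+0+0+0+0+0+0+0+0+0+0+0+0 mod 2 = 0
  c[26] = d·G[:,26] = (00111011000110000100011101)·(00000000000000000000010000) mod 2 = 0+0+0+0+0+0+0+0+0+0+0+0+0+0+0+0+0+0+0+0+0+1+0+0+0+0 mod 2 = 1
  c[27] = d·G[:,27] = (00111011000110000100011101)·(00000000000000000000001000) mod 2 = 0+0+0+0+0+0+0+0+0+0+0+0+0+0+0+0+0+0+0+0+0+0+1+0+0+0 mod 2 = 1
  c[28] = d·G[:,28] = (00111011000110000100011101)·(00000000000000000000000100) mod 2 = 0+0+0+0+0+0+0+0+0+0+0+0+0+0+0+0+0+0+0+0+0+0+0+1+0+0 mod 2 = 1
  c[29] = d·G[:,29] = (00111011000110000100011101)·(00000000000000000000000010) mod 2 = 0+0+0+0+0+0+0+0+0+0+0+0+0+0+0+0+0+0+0+0+0+0+0+0+0+0 mod 2 = 0
  c[30] = d·G[:,30] = (00111011000110000100011101)·(00000000000000000000000001) mod 2 = 0+0+0+0+0+0+0+0+0+0+0+0+0+0+0+0+0+0+0+0+0+0+0+0+0+1 mod 2 = 1
Codeword = 0101011110110001110000100011101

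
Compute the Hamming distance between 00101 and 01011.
XOR = 01110, count of 1s = 3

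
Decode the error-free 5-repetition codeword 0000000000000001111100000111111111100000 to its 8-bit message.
Split into 5-bit blocks: 00000 00000 00000 11111 00000 11111 11111 00000
Data = 00010110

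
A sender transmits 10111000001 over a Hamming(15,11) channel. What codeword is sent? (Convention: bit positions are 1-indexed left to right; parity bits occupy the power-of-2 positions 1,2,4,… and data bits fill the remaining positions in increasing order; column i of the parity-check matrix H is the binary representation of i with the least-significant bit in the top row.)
Codeword c = d · G (mod 2), d = 10111000001:
  c[0] = d·G[:,0] = (10111000001)·(11011010101) mod 2 = 1+0+0+1+1+0+0+0+0+0+1 mod 2 = 0
  c[1] = d·G[:,1] = (10111000001)·(10110110011) mod 2 = 1+0+1+1+0+0+0+0+0+0+1 mod 2 = 0
  c[2] = d·G[:,2] = (10111000001)·(10000000000) mod 2 = 1+0+0+0+0+0+0+0+0+0+0 mod 2 = 1
  c[3] = d·G[:,3] = (10111000001)·(01110001111) mod 2 = 0+0+1+1+0+0+0+0+0+0+1 mod 2 = 1
  c[4] = d·G[:,4] = (10111000001)·(01000000000) mod 2 = 0+0+0+0+0+0+0+0+0+0+0 mod 2 = 0
  c[5] = d·G[:,5] = (10111000001)·(00100000000) mod 2 = 0+0+1+0+0+0+0+0+0+0+0 mod 2 = 1
  c[6] = d·G[:,6] = (10111000001)·(00010000000) mod 2 = 0+0+0+1+0+0+0+0+0+0+0 mod 2 = 1
  c[7] = d·G[:,7] = (10111000001)·(00001111111) mod 2 = 0+0+0+0+1+0+0+0+0+0+1 mod 2 = 0
  c[8] = d·G[:,8] = (10111000001)·(00001000000) mod 2 = 0+0+0+0+1+0+0+0+0+0+0 mod 2 = 1
  c[9] = d·G[:,9] = (10111000001)·(00000100000) mod 2 = 0+0+0+0+0+0+0+0+0+0+0 mod 2 = 0
  c[10] = d·G[:,10] = (10111000001)·(00000010000) mod 2 = 0+0+0+0+0+0+0+0+0+0+0 mod 2 = 0
  c[11] = d·G[:,11] = (10111000001)·(00000001000) mod 2 = 0+0+0+0+0+0+0+0+0+0+0 mod 2 = 0
  c[12] = d·G[:,12] = (10111000001)·(00000000100) mod 2 = 0+0+0+0+0+0+0+0+0+0+0 mod 2 = 0
  c[13] = d·G[:,13] = (10111000001)·(00000000010) mod 2 = 0+0+0+0+0+0+0+0+0+0+0 mod 2 = 0
  c[14] = d·G[:,14] = (10111000001)·(00000000001) mod 2 = 0+0+0+0+0+0+0+0+0+0+1 mod 2 = 1
Codeword = 001101101000001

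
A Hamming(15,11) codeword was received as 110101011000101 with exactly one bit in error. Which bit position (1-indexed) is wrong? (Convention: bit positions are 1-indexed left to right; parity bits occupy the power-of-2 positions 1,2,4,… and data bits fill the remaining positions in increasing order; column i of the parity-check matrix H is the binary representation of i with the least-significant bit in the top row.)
Syndrome s = H · r^T (mod 2), r = 110101011000101:
  s[0] = (101010101010101)·(110101011000101) mod 2 = 1+0+0+0+0+0+0+0+1+0+0+0+1+0+1 mod 2 = 0
  s[1] = (011001100110011)·(110101011000101) mod 2 = 0+1+0+0+0+1+0+0+0+0+0+0+0+0+1 mod 2 = 1
  s[2] = (000111100001111)·(110101011000101) mod 2 = 0+0+0+1+0+1+0+0+0+0+0+0+1+0+1 mod 2 = 0
  s[3] = (000000011111111)·(110101011000101) mod 2 = 0+0+0+0+0+0+0+1+1+0+0+0+1+0+1 mod 2 = 0
Syndrome = 0100
Column i of H is the binary representation of i, so the syndrome is the binary index of the flipped bit.
Read s = 0100 with s[0] as LSB: 0·2^0 + 1·2^1 + 0·2^2 + 0·2^3 = 2.
Error is at bit position 2.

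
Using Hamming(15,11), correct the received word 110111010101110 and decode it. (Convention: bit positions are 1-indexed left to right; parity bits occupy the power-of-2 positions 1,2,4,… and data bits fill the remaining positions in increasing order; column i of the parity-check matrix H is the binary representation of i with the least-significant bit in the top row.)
Syndrome s = H · r^T (mod 2), r = 110111010101110:
  s[0] = (101010101010101)·(110111010101110) mod 2 = 1+0+0+0+1+0+0+0+0+0+0+0+1+0+0 mod 2 = 1
  s[1] = (011001100110011)·(110111010101110) mod 2 = 0+1+0+0+0+1+0+0+0+1+0+0+0+1+0 mod 2 = 0
  s[2] = (000111100001111)·(110111010101110) mod 2 = 0+0+0+1+1+1+0+0+0+0+0+1+1+1+0 mod 2 = 0
  s[3] = (000000011111111)·(110111010101110) mod 2 = 0+0+0+0+0+0+0+1+0+1+0+1+1+1+0 mod 2 = 1
Syndrome = 1001
Column 9 of H equals this syndrome → error at bit 9 (1-indexed).
Flip bit 9: 110111010101110 → 110111011101110
Extract data bits at positions {3,5,6,7,9,10,11,12,13,14,15}: 01101101110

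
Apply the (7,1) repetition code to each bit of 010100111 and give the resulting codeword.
Repeat each bit 7× and concatenate:
0→0000000  1→1111111  0→0000000  1→1111111  0→0000000  0→0000000  1→1111111  1→1111111  1→1111111
Codeword = 000000011111110000000111111100000000000000111111111111111111111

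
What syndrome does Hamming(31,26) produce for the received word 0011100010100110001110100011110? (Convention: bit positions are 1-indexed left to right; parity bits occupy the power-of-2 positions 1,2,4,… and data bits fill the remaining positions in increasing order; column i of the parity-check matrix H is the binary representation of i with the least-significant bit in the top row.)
Syndrome s = H · r^T (mod 2), r = 0011100010100110001110100011110:
  s[0] = (1010101010101010101010101010101)·(0011100010100110001110100011110) mod 2 = 0+0+1+0+1+0+0+0+1+0+1+0+0+0+1+0+0+0+1+0+1+0+1+0+0+0+1+0+1+0+0 mod 2 = 0
  s[1] = (0110011001100110011001100110011)·(0011100010100110001110100011110) mod 2 = 0+0+1+0+0+0+0+0+0+0+1+0+0+1+1+0+0+0+1+0+0+0+1+0+0+0+1+0+0+1+0 mod 2 = 0
  s[2] = (0001111000011110000111100001111)·(0011100010100110001110100011110) mod 2 = 0+0+0+1+1+0+0+0+0+0+0+0+0+1+1+0+0+0+0+1+1+0+1+0+0+0+0+1+1+1+0 mod 2 = 0
  s[3] = (0000000111111110000000011111111)·(0011100010100110001110100011110) mod 2 = 0+0+0+0+0+0+0+0+1+0+1+0+0+1+1+0+0+0+0+0+0+0+0+0+0+0+1+1+1+1+0 mod 2 = 0
  s[4] = (0000000000000001111111111111111)·(0011100010100110001110100011110) mod 2 = 0+0+0+0+0+0+0+0+0+0+0+0+0+0+0+0+0+0+1+1+1+0+1+0+0+0+1+1+1+1+0 mod 2 = 0
Syndrome = 00000
s = 0: no error detected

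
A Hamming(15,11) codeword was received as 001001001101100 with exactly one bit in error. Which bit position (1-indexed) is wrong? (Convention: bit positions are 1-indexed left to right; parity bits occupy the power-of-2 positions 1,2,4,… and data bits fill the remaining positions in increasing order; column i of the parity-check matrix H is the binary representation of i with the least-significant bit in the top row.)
Syndrome s = H · r^T (mod 2), r = 001001001101100:
  s[0] = (101010101010101)·(001001001101100) mod 2 = 0+0+1+0+0+0+0+0+1+0+0+0+1+0+0 mod 2 = 1
  s[1] = (011001100110011)·(001001001101100) mod 2 = 0+0+1+0+0+1+0+0+0+1+0+0+0+0+0 mod 2 = 1
  s[2] = (000111100001111)·(001001001101100) mod 2 = 0+0+0+0+0+1+0+0+0+0+0+1+1+0+0 mod 2 = 1
  s[3] = (000000011111111)·(001001001101100) mod 2 = 0+0+0+0+0+0+0+0+1+1+0+1+1+0+0 mod 2 = 0
Syndrome = 1110
Column i of H is the binary representation of i, so the syndrome is the binary index of the flipped bit.
Read s = 1110 with s[0] as LSB: 1·2^0 + 1·2^1 + 1·2^2 + 0·2^3 = 7.
Error is at bit position 7.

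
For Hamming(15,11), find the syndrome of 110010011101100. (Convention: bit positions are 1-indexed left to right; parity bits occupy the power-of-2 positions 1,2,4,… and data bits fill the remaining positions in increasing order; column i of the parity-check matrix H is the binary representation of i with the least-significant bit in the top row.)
Syndrome s = H · r^T (mod 2), r = 110010011101100:
  s[0] = (101010101010101)·(110010011101100) mod 2 = 1+0+0+0+1+0+0+0+1+0+0+0+1+0+0 mod 2 = 0
  s[1] = (011001100110011)·(110010011101100) mod 2 = 0+1+0+0+0+0+0+0+0+1+0+0+0+0+0 mod 2 = 0
  s[2] = (000111100001111)·(110010011101100) mod 2 = 0+0+0+0+1+0+0+0+0+0+0+1+1+0+0 mod 2 = 1
  s[3] = (000000011111111)·(110010011101100) mod 2 = 0+0+0+0+0+0+0+1+1+1+0+1+1+0+0 mod 2 = 1
Syndrome = 0011
Non-zero syndrome: error at position 12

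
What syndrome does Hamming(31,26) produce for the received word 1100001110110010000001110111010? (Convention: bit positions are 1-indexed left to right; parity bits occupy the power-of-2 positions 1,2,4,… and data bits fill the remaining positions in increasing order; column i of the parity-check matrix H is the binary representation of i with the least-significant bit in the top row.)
Syndrome s = H · r^T (mod 2), r = 1100001110110010000001110111010:
  s[0] = (1010101010101010101010101010101)·(1100001110110010000001110111010) mod 2 = 1+0+0+0+0+0+1+0+1+0+1+0+0+0+1+0+0+0+0+0+0+0+1+0+0+0+1+0+0+0+0 mod 2 = 1
  s[1] = (0110011001100110011001100110011)·(1100001110110010000001110111010) mod 2 = 0+1+0+0+0+0+1+0+0+0+1+0+0+0+1+0+0+0+0+0+0+1+1+0+0+1+1+0+0+1+0 mod 2 = 1
  s[2] = (0001111000011110000111100001111)·(1100001110110010000001110111010) mod 2 = 0+0+0+0+0+0+1+0+0+0+0+1+0+0+1+0+0+0+0+0+0+1+1+0+0+0+0+1+0+1+0 mod 2 = 1
  s[3] = (0000000111111110000000011111111)·(1100001110110010000001110111010) mod 2 = 0+0+0+0+0+0+0+1+1+0+1+1+0+0+1+0+0+0+0+0+0+0+0+1+0+1+1+1+0+1+0 mod 2 = 0
  s[4] = (0000000000000001111111111111111)·(1100001110110010000001110111010) mod 2 = 0+0+0+0+0+0+0+0+0+0+0+0+0+0+0+0+0+0+0+0+0+1+1+1+0+1+1+1+0+1+0 mod 2 = 1
Syndrome = 11101
Non-zero syndrome: error at position 23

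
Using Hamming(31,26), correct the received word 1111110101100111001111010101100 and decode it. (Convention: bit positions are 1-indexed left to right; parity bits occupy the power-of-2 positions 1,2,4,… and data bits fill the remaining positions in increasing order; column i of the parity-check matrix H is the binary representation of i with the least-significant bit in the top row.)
Syndrome s = H · r^T (mod 2), r = 1111110101100111001111010101100:
  s[0] = (1010101010101010101010101010101)·(1111110101100111001111010101100) mod 2 = 1+0+1+0+1+0+0+0+0+0+1+0+0+0+1+0+0+0+1+0+1+0+0+0+0+0+0+0+1+0+0 mod 2 = 0
  s[1] = (0110011001100110011001100110011)·(1111110101100111001111010101100) mod 2 = 0+1+1+0+0+1+0+0+0+1+1+0+0+1+1+0+0+0+1+0+0+1+0+0+0+1+0+0+0+0+0 mod 2 = 0
  s[2] = (0001111000011110000111100001111)·(1111110101100111001111010101100) mod 2 = 0+0+0+1+1+1+0+0+0+0+0+0+0+1+1+0+0+0+0+1+1+1+0+0+0+0+0+1+1+0+0 mod 2 = 0
  s[3] = (0000000111111110000000011111111)·(1111110101100111001111010101100) mod 2 = 0+0+0+0+0+0+0+1+0+1+1+0+0+1+1+0+0+0+0+0+0+0+0+1+0+1+0+1+1+0+0 mod 2 = 1
  s[4] = (0000000000000001111111111111111)·(1111110101100111001111010101100) mod 2 = 0+0+0+0+0+0+0+0+0+0+0+0+0+0+0+1+0+0+1+1+1+1+0+1+0+1+0+1+1+0+0 mod 2 = 1
Syndrome = 00011
Column 24 of H equals this syndrome → error at bit 24 (1-indexed).
Flip bit 24: 1111110101100111001111010101100 → 1111110101100111001111000101100
Extract data bits at positions {3,5,6,7,9,10,11,12,13,14,15,17,18,19,20,21,22,23,24,25,26,27,28,29,30,31}: 11100110011001111000101100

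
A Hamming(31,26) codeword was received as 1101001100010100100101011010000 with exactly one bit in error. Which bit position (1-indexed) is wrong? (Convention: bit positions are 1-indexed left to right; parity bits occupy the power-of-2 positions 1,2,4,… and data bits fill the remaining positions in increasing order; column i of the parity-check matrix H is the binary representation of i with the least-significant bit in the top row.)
Syndrome s = H · r^T (mod 2), r = 1101001100010100100101011010000:
  s[0] = (1010101010101010101010101010101)·(1101001100010100100101011010000) mod 2 = 1+0+0+0+0+0+1+0+0+0+0+0+0+0+0+0+1+0+0+0+0+0+0+0+1+0+1+0+0+0+0 mod 2 = 1
  s[1] = (0110011001100110011001100110011)·(1101001100010100100101011010000) mod 2 = 0+1+0+0+0+0+1+0+0+0+0+0+0+1+0+0+0+0+0+0+0+1+0+0+0+0+1+0+0+0+0 mod 2 = 1
  s[2] = (0001111000011110000111100001111)·(1101001100010100100101011010000) mod 2 = 0+0+0+1+0+0+1+0+0+0+0+1+0+1+0+0+0+0+0+1+0+1+0+0+0+0+0+0+0+0+0 mod 2 = 0
  s[3] = (0000000111111110000000011111111)·(1101001100010100100101011010000) mod 2 = 0+0+0+0+0+0+0+1+0+0+0+1+0+1+0+0+0+0+0+0+0+0+0+1+1+0+1+0+0+0+0 mod 2 = 0
  s[4] = (0000000000000001111111111111111)·(1101001100010100100101011010000) mod 2 = 0+0+0+0+0+0+0+0+0+0+0+0+0+0+0+0+1+0+0+1+0+1+0+1+1+0+1+0+0+0+0 mod 2 = 0
Syndrome = 11000
Column i of H is the binary representation of i, so the syndrome is the binary index of the flipped bit.
Read s = 11000 with s[0] as LSB: 1·2^0 + 1·2^1 + 0·2^2 + 0·2^3 + 0·2^4 = 3.
Error is at bit position 3.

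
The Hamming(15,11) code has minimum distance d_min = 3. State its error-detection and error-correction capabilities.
Detection only: up to d_min − 1 = 2 errors.
Correction: up to ⌊(d_min − 1)/2⌋ = ⌊2/2⌋ = 1 errors.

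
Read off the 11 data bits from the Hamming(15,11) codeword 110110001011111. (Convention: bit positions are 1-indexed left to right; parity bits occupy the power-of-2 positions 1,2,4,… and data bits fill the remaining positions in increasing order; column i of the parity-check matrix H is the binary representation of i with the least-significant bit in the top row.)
Parity bits occupy power-of-2 positions; data bits are at positions {3,5,6,7,9,10,11,12,13,14,15} (1-indexed).
Extract: c[3]=0 c[5]=1 c[6]=0 c[7]=0 c[9]=1 c[10]=0 c[11]=1 c[12]=1 c[13]=1 c[14]=1 c[15]=1
Data = 01001011111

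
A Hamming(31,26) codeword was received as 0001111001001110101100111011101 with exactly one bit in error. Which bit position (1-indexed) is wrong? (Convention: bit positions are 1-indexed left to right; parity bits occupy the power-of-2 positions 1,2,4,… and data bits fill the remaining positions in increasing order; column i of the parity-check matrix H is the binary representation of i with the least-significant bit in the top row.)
Syndrome s = H · r^T (mod 2), r = 0001111001001110101100111011101:
  s[0] = (1010101010101010101010101010101)·(0001111001001110101100111011101) mod 2 = 0+0+0+0+1+0+1+0+0+0+0+0+1+0+1+0+1+0+1+0+0+0+1+0+1+0+1+0+1+0+1 mod 2 = 1
  s[1] = (0110011001100110011001100110011)·(0001111001001110101100111011101) mod 2 = 0+0+0+0+0+1+1+0+0+1+0+0+0+1+1+0+0+0+1+0+0+0+1+0+0+0+1+0+0+0+1 mod 2 = 1
  s[2] = (0001111000011110000111100001111)·(0001111001001110101100111011101) mod 2 = 0+0+0+1+1+1+1+0+0+0+0+0+1+1+1+0+0+0+0+1+0+0+1+0+0+0+0+1+1+0+1 mod 2 = 0
  s[3] = (0000000111111110000000011111111)·(0001111001001110101100111011101) mod 2 = 0+0+0+0+0+0+0+0+0+1+0+0+1+1+1+0+0+0+0+0+0+0+0+1+1+0+1+1+1+0+1 mod 2 = 0
  s[4] = (0000000000000001111111111111111)·(0001111001001110101100111011101) mod 2 = 0+0+0+0+0+0+0+0+0+0+0+0+0+0+0+0+1+0+1+1+0+0+1+1+1+0+1+1+1+0+1 mod 2 = 0
Syndrome = 11000
Column i of H is the binary representation of i, so the syndrome is the binary index of the flipped bit.
Read s = 11000 with s[0] as LSB: 1·2^0 + 1·2^1 + 0·2^2 + 0·2^3 + 0·2^4 = 3.
Error is at bit position 3.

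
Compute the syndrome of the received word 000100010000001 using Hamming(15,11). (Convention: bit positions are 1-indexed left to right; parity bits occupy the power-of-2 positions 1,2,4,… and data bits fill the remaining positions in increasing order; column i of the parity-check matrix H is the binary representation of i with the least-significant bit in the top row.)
Syndrome s = H · r^T (mod 2), r = 000100010000001:
  s[0] = (101010101010101)·(000100010000001) mod 2 = 0+0+0+0+0+0+0+0+0+0+0+0+0+0+1 mod 2 = 1
  s[1] = (011001100110011)·(000100010000001) mod 2 = 0+0+0+0+0+0+0+0+0+0+0+0+0+0+1 mod 2 = 1
  s[2] = (000111100001111)·(000100010000001) mod 2 = 0+0+0+1+0+0+0+0+0+0+0+0+0+0+1 mod 2 = 0
  s[3] = (000000011111111)·(000100010000001) mod 2 = 0+0+0+0+0+0+0+1+0+0+0+0+0+0+1 mod 2 = 0
Syndrome = 1100
Non-zero syndrome: error at position 3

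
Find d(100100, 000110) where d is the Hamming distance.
XOR = 100010, count of 1s = 2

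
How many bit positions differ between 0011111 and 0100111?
XOR = 0111000, count of 1s = 3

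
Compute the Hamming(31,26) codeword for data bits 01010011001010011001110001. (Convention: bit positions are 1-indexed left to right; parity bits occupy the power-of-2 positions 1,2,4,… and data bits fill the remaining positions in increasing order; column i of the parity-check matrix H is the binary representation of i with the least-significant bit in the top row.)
Codeword c = d · G (mod 2), d = 01010011001010011001110001:
  c[0] = d·G[:,0] = (01010011001010011001110001)·(11011010101101010101010101) mod 2 = 0+1+0+1+0+0+1+0+0+0+1+0+0+0+0+1+0+0+0+1+0+1+0+0+0+1 mod 2 = 0
  c[1] = d·G[:,1] = (01010011001010011001110001)·(10110110011011001100110011) mod 2 = 0+0+0+1+0+0+1+0+0+0+1+0+1+0+0+0+1+0+0+0+1+1+0+0+0+1 mod 2 = 0
  c[2] = d·G[:,2] = (01010011001010011001110001)·(10000000000000000000000000) mod 2 = 0+0+0+0+0+0+0+0+0+0+0+0+0+0+0+0+0+0+0+0+0+0+0+0+0+0 mod 2 = 0
  c[3] = d·G[:,3] = (01010011001010011001110001)·(01110001111000111100001111) mod 2 = 0+1+0+1+0+0+0+1+0+0+1+0+0+0+0+1+1+0+0+0+0+0+0+0+0+1 mod 2 = 1
  c[4] = d·G[:,4] = (01010011001010011001110001)·(01000000000000000000000000) mod 2 = 0+1+0+0+0+0+0+0+0+0+0+0+0+0+0+0+0+0+0+0+0+0+0+0+0+0 mod 2 = 1
  c[5] = d·G[:,5] = (01010011001010011001110001)·(00100000000000000000000000) mod 2 = 0+0+0+0+0+0+0+0+0+0+0+0+0+0+0+0+0+0+0+0+0+0+0+0+0+0 mod 2 = 0
  c[6] = d·G[:,6] = (01010011001010011001110001)·(00010000000000000000000000) mod 2 = 0+0+0+1+0+0+0+0+0+0+0+0+0+0+0+0+0+0+0+0+0+0+0+0+0+0 mod 2 = 1
  c[7] = d·G[:,7] = (01010011001010011001110001)·(00001111111000000011111111) mod 2 = 0+0+0+0+0+0+1+1+0+0+1+0+0+0+0+0+0+0+0+1+1+1+0+0+0+1 mod 2 = 1
  c[8] = d·G[:,8] = (01010011001010011001110001)·(00001000000000000000000000) mod 2 = 0+0+0+0+0+0+0+0+0+0+0+0+0+0+0+0+0+0+0+0+0+0+0+0+0+0 mod 2 = 0
  c[9] = d·G[:,9] = (01010011001010011001110001)·(00000100000000000000000000) mod 2 = 0+0+0+0+0+0+0+0+0+0+0+0+0+0+0+0+0+0+0+0+0+0+0+0+0+0 mod 2 = 0
  c[10] = d·G[:,10] = (01010011001010011001110001)·(00000010000000000000000000) mod 2 = 0+0+0+0+0+0+1+0+0+0+0+0+0+0+0+0+0+0+0+0+0+0+0+0+0+0 mod 2 = 1
  c[11] = d·G[:,11] = (01010011001010011001110001)·(00000001000000000000000000) mod 2 = 0+0+0+0+0+0+0+1+0+0+0+0+0+0+0+0+0+0+0+0+0+0+0+0+0+0 mod 2 = 1
  c[12] = d·G[:,12] = (01010011001010011001110001)·(00000000100000000000000000) mod 2 = 0+0+0+0+0+0+0+0+0+0+0+0+0+0+0+0+0+0+0+0+0+0+0+0+0+0 mod 2 = 0
  c[13] = d·G[:,13] = (01010011001010011001110001)·(00000000010000000000000000) mod 2 = 0+0+0+0+0+0+0+0+0+0+0+0+0+0+0+0+0+0+0+0+0+0+0+0+0+0 mod 2 = 0
  c[14] = d·G[:,14] = (01010011001010011001110001)·(00000000001000000000000000) mod 2 = 0+0+0+0+0+0+0+0+0+0+1+0+0+0+0+0+0+0+0+0+0+0+0+0+0+0 mod 2 = 1
  c[15] = d·G[:,15] = (01010011001010011001110001)·(00000000000111111111111111) mod 2 = 0+0+0+0+0+0+0+0+0+0+0+0+1+0+0+1+1+0+0+1+1+1+0+0+0+1 mod 2 = 1
  c[16] = d·G[:,16] = (01010011001010011001110001)·(00000000000100000000000000) mod 2 = 0+0+0+0+0+0+0+0+0+0+0+0+0+0+0+0+0+0+0+0+0+0+0+0+0+0 mod 2 = 0
  c[17] = d·G[:,17] = (01010011001010011001110001)·(00000000000010000000000000) mod 2 = 0+0+0+0+0+0+0+0+0+0+0+0+1+0+0+0+0+0+0+0+0+0+0+0+0+0 mod 2 = 1
  c[18] = d·G[:,18] = (01010011001010011001110001)·(00000000000001000000000000) mod 2 = 0+0+0+0+0+0+0+0+0+0+0+0+0+0+0+0+0+0+0+0+0+0+0+0+0+0 mod 2 = 0
  c[19] = d·G[:,19] = (01010011001010011001110001)·(00000000000000100000000000) mod 2 = 0+0+0+0+0+0+0+0+0+0+0+0+0+0+0+0+0+0+0+0+0+0+0+0+0+0 mod 2 = 0
  c[20] = d·G[:,20] = (01010011001010011001110001)·(00000000000000010000000000) mod 2 = 0+0+0+0+0+0+0+0+0+0+0+0+0+0+0+1+0+0+0+0+0+0+0+0+0+0 mod 2 = 1
  c[21] = d·G[:,21] = (01010011001010011001110001)·(00000000000000001000000000) mod 2 = 0+0+0+0+0+0+0+0+0+0+0+0+0+0+0+0+1+0+0+0+0+0+0+0+0+0 mod 2 = 1
  c[22] = d·G[:,22] = (01010011001010011001110001)·(00000000000000000100000000) mod 2 = 0+0+0+0+0+0+0+0+0+0+0+0+0+0+0+0+0+0+0+0+0+0+0+0+0+0 mod 2 = 0
  c[23] = d·G[:,23] = (01010011001010011001110001)·(00000000000000000010000000) mod 2 = 0+0+0+0+0+0+0+0+0+0+0+0+0+0+0+0+0+0+0+0+0+0+0+0+0+0 mod 2 = 0
  c[24] = d·G[:,24] = (01010011001010011001110001)·(00000000000000000001000000) mod 2 = 0+0+0+0+0+0+0+0+0+0+0+0+0+0+0+0+0+0+0+1+0+0+0+0+0+0 mod 2 = 1
  c[25] = d·G[:,25] = (01010011001010011001110001)·(00000000000000000000100000) mod 2 = 0+0+0+0+0+0+0+0+0+0+0+0+0+0+0+0+0+0+0+0+1+0+0+0+0+0 mod 2 = 1
  c[26] = d·G[:,26] = (01010011001010011001110001)·(00000000000000000000010000) mod 2 = 0+0+0+0+0+0+0+0+0+0+0+0+0+0+0+0+0+0+0+0+0+1+0+0+0+0 mod 2 = 1
  c[27] = d·G[:,27] = (01010011001010011001110001)·(00000000000000000000001000) mod 2 = 0+0+0+0+0+0+0+0+0+0+0+0+0+0+0+0+0+0+0+0+0+0+0+0+0+0 mod 2 = 0
  c[28] = d·G[:,28] = (01010011001010011001110001)·(00000000000000000000000100) mod 2 = 0+0+0+0+0+0+0+0+0+0+0+0+0+0+0+0+0+0+0+0+0+0+0+0+0+0 mod 2 = 0
  c[29] = d·G[:,29] = (01010011001010011001110001)·(00000000000000000000000010) mod 2 = 0+0+0+0+0+0+0+0+0+0+0+0+0+0+0+0+0+0+0+0+0+0+0+0+0+0 mod 2 = 0
  c[30] = d·G[:,30] = (01010011001010011001110001)·(00000000000000000000000001) mod 2 = 0+0+0+0+0+0+0+0+0+0+0+0+0+0+0+0+0+0+0+0+0+0+0+0+0+1 mod 2 = 1
Codeword = 0001101100110011010011001110001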